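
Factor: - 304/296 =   -  38/37 = - 2^1*19^1 * 37^ ( - 1) 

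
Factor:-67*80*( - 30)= 2^5 * 3^1*5^2 *67^1 = 160800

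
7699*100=769900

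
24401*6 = 146406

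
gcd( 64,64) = 64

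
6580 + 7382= 13962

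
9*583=5247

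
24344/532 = 45 + 101/133 = 45.76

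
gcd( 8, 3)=1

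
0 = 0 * 8018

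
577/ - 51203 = -577/51203  =  - 0.01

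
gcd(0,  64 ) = 64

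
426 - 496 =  - 70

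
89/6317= 89/6317 = 0.01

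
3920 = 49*80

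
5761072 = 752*7661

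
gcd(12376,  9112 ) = 136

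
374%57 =32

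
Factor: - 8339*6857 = - 31^1*269^1*6857^1 = -57180523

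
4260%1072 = 1044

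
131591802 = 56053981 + 75537821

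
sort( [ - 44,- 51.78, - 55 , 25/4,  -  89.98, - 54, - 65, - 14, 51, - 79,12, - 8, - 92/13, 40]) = [ - 89.98, - 79 , - 65, - 55,-54, -51.78, - 44, - 14, - 8, - 92/13,  25/4,12, 40, 51 ]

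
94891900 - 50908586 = 43983314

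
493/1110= 493/1110  =  0.44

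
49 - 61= - 12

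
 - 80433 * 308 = - 24773364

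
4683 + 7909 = 12592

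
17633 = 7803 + 9830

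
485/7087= 485/7087=0.07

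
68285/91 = 750 + 5/13 = 750.38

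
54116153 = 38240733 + 15875420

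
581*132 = 76692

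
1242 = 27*46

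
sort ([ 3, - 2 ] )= [ - 2, 3] 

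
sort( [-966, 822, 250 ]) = [-966, 250, 822] 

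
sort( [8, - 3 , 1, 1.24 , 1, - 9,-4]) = [-9, - 4, - 3, 1, 1,1.24, 8]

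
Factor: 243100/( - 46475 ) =-2^2*13^( - 1)*17^1  =  - 68/13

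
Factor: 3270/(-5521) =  -2^1*3^1*5^1*109^1*5521^(-1 ) 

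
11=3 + 8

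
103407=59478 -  - 43929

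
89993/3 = 89993/3  =  29997.67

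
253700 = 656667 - 402967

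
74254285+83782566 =158036851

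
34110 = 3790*9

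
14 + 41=55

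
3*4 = 12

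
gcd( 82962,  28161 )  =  9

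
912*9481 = 8646672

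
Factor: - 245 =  - 5^1 * 7^2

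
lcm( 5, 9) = 45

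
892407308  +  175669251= 1068076559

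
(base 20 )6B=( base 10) 131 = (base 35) 3q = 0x83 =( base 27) 4n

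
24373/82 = 297 + 19/82 = 297.23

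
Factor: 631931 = 631931^1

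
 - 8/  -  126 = 4/63  =  0.06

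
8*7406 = 59248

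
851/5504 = 851/5504 = 0.15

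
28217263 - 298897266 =  -  270680003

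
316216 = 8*39527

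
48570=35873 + 12697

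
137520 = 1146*120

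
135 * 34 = 4590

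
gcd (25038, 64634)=2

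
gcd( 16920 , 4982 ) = 94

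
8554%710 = 34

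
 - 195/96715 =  - 39/19343 = -0.00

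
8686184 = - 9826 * ( -884) 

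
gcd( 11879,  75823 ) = 1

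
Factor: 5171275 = 5^2*61^1*3391^1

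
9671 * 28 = 270788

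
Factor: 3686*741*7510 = 20512258260 = 2^2*3^1*5^1*13^1*19^2*97^1*751^1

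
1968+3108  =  5076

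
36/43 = 36/43 = 0.84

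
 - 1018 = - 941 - 77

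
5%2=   1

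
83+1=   84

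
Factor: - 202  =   - 2^1 *101^1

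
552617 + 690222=1242839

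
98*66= 6468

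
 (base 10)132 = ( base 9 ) 156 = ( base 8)204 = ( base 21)66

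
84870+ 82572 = 167442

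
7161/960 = 7 +147/320 = 7.46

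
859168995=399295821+459873174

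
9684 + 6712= 16396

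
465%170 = 125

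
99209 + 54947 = 154156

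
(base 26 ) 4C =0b1110100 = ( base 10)116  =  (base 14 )84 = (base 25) 4g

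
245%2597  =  245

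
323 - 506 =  - 183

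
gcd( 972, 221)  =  1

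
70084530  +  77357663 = 147442193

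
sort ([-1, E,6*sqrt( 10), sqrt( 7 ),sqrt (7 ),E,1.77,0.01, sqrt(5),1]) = [-1, 0.01,1 , 1.77,sqrt(5), sqrt( 7),sqrt(7 ) , E,E, 6 * sqrt(10)]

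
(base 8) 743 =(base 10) 483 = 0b111100011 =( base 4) 13203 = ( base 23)l0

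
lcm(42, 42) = 42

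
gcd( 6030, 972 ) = 18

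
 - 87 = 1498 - 1585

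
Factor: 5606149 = 229^1*24481^1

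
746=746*1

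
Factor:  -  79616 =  - 2^8*311^1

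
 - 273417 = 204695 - 478112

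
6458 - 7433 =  - 975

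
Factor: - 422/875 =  - 2^1*5^( - 3) * 7^( - 1)*211^1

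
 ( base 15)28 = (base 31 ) 17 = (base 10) 38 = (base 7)53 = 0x26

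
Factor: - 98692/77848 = -2^( - 1)*11^1*  37^( - 1 )*263^( - 1)*2243^1=- 24673/19462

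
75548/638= 118 + 12/29 = 118.41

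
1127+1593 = 2720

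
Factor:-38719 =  -31^1*1249^1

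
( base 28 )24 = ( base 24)2C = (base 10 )60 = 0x3c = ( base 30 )20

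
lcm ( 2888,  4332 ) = 8664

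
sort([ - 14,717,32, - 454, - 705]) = [ - 705, - 454,  -  14,  32,717]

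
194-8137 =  - 7943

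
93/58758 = 31/19586   =  0.00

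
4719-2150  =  2569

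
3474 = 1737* 2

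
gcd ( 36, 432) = 36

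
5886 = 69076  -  63190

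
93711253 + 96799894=190511147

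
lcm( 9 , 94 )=846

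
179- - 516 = 695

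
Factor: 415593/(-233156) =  - 549/308 = - 2^(-2 ) * 3^2*7^( - 1 )*11^( - 1)*61^1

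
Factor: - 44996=- 2^2*7^1 * 1607^1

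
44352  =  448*99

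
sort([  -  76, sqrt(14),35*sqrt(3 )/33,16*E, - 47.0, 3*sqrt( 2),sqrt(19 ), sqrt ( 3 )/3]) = [  -  76, - 47.0,sqrt( 3)/3,35*sqrt(3)/33, sqrt(14 ),3*sqrt (2) , sqrt(19), 16*E]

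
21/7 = 3 = 3.00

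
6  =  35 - 29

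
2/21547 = 2/21547= 0.00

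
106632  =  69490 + 37142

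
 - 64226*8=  - 513808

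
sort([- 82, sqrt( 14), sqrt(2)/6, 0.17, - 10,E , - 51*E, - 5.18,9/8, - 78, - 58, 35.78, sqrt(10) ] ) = [ - 51*E , - 82, - 78, - 58,  -  10 , -5.18,0.17 , sqrt( 2)/6,9/8 , E, sqrt( 10) , sqrt( 14 ), 35.78 ] 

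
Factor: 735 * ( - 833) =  - 612255 = -  3^1 *5^1*7^4 * 17^1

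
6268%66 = 64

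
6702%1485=762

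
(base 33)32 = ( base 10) 101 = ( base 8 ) 145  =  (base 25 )41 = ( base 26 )3N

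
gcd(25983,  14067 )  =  9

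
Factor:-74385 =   -  3^3*5^1*19^1*29^1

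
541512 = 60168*9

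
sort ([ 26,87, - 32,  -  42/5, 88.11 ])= [-32, - 42/5, 26, 87, 88.11]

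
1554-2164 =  - 610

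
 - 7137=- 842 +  - 6295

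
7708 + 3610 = 11318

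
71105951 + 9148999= 80254950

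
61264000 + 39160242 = 100424242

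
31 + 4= 35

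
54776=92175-37399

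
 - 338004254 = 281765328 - 619769582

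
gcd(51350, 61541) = 79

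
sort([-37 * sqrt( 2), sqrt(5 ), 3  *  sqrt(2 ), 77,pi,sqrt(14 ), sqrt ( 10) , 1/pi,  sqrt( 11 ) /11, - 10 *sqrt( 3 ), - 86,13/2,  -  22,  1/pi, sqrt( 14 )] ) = [-86  , - 37*sqrt( 2 ),-22,- 10*sqrt( 3 ), sqrt(11 ) /11, 1/pi, 1/pi,sqrt(5 ), pi, sqrt(10), sqrt( 14 ),  sqrt(14 ),3*sqrt( 2),13/2, 77]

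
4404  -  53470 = -49066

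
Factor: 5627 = 17^1*331^1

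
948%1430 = 948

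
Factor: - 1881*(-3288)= 2^3*3^3*11^1*19^1*  137^1 = 6184728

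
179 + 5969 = 6148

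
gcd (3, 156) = 3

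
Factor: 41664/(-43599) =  - 13888/14533 = - 2^6*7^1*31^1 * 14533^( - 1 ) 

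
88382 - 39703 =48679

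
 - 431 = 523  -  954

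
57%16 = 9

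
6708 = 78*86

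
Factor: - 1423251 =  - 3^5*5857^1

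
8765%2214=2123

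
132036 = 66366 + 65670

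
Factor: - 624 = - 2^4*3^1 * 13^1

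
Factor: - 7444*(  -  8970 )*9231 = 616378609080 = 2^3 * 3^2*5^1  *  13^1*17^1*23^1*181^1*1861^1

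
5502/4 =2751/2 = 1375.50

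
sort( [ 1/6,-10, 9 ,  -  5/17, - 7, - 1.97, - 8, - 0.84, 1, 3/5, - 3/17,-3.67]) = [ - 10, - 8,-7, - 3.67, - 1.97, - 0.84 , - 5/17, - 3/17,1/6,3/5, 1, 9] 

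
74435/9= 74435/9 = 8270.56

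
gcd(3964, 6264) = 4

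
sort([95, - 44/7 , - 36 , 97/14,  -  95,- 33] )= [-95,  -  36,- 33,  -  44/7, 97/14, 95 ]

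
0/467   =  0=0.00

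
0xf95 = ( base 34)3FB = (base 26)5NB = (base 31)44l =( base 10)3989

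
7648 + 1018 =8666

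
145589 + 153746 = 299335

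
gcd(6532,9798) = 3266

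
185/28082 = 185/28082 = 0.01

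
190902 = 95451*2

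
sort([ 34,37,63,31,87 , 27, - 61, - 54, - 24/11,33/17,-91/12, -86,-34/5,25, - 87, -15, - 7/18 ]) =[ - 87,-86, - 61, - 54,-15,-91/12, - 34/5,-24/11,-7/18, 33/17,  25,27, 31,34 , 37,63,87 ]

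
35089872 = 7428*4724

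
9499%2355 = 79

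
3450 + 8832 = 12282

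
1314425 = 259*5075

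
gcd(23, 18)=1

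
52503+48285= 100788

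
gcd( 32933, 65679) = 1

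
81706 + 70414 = 152120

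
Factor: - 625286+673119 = 31^1*1543^1= 47833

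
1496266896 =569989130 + 926277766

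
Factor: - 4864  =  - 2^8*19^1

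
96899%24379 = 23762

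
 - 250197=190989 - 441186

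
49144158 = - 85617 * ( - 574)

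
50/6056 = 25/3028  =  0.01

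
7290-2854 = 4436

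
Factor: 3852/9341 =2^2* 3^2 * 107^1*9341^(  -  1)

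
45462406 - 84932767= - 39470361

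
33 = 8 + 25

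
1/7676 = 1/7676 = 0.00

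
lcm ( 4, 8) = 8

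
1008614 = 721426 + 287188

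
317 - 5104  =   - 4787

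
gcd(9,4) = 1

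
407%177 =53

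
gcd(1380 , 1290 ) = 30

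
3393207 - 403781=2989426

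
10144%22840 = 10144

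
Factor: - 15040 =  - 2^6*5^1*47^1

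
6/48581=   6/48581 = 0.00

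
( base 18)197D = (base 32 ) 8ln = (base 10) 8887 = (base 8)21267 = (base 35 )78W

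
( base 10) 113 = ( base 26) 49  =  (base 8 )161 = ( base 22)53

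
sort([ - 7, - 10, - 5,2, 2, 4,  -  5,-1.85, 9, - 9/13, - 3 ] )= [ - 10, - 7, - 5 , - 5, - 3, - 1.85, - 9/13,2, 2,  4, 9 ] 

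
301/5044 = 301/5044 = 0.06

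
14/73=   14/73 = 0.19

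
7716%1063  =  275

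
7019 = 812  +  6207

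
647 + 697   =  1344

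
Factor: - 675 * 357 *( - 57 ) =3^5*5^2 * 7^1*17^1 * 19^1 = 13735575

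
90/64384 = 45/32192 = 0.00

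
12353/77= 160+3/7 = 160.43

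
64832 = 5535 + 59297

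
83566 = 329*254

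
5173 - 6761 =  - 1588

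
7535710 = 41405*182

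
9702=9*1078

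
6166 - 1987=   4179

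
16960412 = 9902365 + 7058047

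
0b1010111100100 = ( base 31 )5po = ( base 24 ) 9HC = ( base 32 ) 5f4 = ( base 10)5604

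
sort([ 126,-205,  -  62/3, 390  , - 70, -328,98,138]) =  [ - 328, - 205, -70 , - 62/3 , 98,126 , 138 , 390 ]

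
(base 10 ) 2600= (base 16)A28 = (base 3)10120022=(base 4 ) 220220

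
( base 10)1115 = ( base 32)12r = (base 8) 2133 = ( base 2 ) 10001011011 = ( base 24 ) 1mb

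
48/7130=24/3565= 0.01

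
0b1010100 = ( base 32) 2k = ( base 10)84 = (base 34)2G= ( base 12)70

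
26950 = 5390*5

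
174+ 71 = 245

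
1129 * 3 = 3387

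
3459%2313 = 1146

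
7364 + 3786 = 11150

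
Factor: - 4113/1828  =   - 2^( - 2)*3^2 =-9/4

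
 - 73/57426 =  - 1 + 57353/57426 = - 0.00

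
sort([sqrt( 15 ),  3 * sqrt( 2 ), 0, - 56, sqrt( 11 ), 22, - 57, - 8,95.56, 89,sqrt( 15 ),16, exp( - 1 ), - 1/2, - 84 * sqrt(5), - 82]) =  [ - 84*sqrt(5), - 82,  -  57, - 56, - 8, - 1/2, 0 , exp(-1 ), sqrt(11 ),  sqrt( 15), sqrt( 15), 3 * sqrt ( 2 ), 16, 22, 89, 95.56]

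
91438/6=15239 + 2/3 = 15239.67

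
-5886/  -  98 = 2943/49 = 60.06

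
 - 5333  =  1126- 6459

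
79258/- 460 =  - 1723/10 = - 172.30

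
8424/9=936 = 936.00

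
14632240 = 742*19720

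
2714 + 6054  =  8768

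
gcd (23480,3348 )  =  4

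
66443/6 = 66443/6= 11073.83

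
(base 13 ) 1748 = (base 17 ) bf6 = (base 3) 11201102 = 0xd70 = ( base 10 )3440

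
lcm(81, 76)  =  6156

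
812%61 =19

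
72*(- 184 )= - 13248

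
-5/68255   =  -1  +  13650/13651  =  -  0.00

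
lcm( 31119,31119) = 31119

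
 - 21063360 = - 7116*2960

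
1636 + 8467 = 10103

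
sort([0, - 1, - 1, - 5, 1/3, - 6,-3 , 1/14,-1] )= [-6, - 5,-3,-1, - 1,-1, 0, 1/14, 1/3 ] 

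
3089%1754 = 1335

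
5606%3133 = 2473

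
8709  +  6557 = 15266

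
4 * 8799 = 35196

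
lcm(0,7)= 0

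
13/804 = 13/804 = 0.02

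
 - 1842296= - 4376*421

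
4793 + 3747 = 8540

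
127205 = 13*9785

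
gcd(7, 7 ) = 7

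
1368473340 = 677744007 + 690729333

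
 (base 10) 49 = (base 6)121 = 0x31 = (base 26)1n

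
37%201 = 37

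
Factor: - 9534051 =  - 3^3 * 271^1 * 1303^1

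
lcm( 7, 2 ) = 14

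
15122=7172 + 7950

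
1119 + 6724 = 7843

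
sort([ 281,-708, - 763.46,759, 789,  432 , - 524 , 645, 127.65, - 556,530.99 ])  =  [ - 763.46, - 708,  -  556, - 524, 127.65,281,432,530.99,645,759 , 789 ]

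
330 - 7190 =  -6860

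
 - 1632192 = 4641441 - 6273633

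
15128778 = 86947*174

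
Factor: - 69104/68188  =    -  17276/17047 = - 2^2*7^1 * 617^1*17047^ (- 1)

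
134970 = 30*4499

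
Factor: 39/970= 2^(-1)*3^1*5^(- 1 ) * 13^1*97^( - 1 )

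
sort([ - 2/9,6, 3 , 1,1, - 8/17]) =[ - 8/17, - 2/9,1, 1  ,  3,6]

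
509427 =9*56603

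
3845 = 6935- 3090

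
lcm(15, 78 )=390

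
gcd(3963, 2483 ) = 1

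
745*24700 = 18401500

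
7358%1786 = 214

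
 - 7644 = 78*( - 98)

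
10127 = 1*10127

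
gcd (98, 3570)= 14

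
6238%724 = 446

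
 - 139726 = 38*( - 3677) 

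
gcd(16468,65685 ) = 1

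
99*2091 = 207009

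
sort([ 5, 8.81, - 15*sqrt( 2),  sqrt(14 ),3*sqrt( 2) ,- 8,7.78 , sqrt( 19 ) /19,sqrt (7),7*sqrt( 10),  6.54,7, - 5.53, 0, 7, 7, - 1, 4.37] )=[ - 15*sqrt( 2), -8,- 5.53,-1,0,sqrt( 19 ) /19,sqrt(7),sqrt(14), 3*sqrt( 2),4.37,5, 6.54,7, 7,7 , 7.78, 8.81,7 * sqrt( 10) ] 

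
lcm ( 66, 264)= 264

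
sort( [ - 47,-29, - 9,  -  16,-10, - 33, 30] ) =[ - 47, - 33, - 29, - 16, - 10  , - 9,30 ]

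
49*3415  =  167335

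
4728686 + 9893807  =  14622493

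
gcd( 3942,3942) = 3942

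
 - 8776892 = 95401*( - 92)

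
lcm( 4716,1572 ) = 4716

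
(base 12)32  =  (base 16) 26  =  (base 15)28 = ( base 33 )15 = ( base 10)38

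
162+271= 433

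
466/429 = 466/429  =  1.09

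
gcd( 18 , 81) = 9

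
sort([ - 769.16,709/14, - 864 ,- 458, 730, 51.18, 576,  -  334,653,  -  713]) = [  -  864, -769.16, - 713, - 458 , - 334,709/14,51.18, 576,  653,730] 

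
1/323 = 1/323 = 0.00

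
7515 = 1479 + 6036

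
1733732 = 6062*286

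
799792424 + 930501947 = 1730294371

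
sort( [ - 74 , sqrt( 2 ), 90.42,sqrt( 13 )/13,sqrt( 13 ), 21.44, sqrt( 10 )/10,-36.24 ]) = [ - 74,-36.24,sqrt( 13 )/13,sqrt( 10)/10, sqrt( 2), sqrt( 13),21.44, 90.42 ] 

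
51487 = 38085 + 13402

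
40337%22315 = 18022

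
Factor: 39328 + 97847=3^1*5^2*31^1  *  59^1 = 137175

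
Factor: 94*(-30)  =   - 2^2*3^1*5^1*47^1 = - 2820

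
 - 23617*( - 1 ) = 23617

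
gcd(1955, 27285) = 85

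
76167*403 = 30695301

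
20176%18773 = 1403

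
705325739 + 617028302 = 1322354041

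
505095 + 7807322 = 8312417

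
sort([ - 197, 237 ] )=[ - 197 , 237 ]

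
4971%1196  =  187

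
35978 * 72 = 2590416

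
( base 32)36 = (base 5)402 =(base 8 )146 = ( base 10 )102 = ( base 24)46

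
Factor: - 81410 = - 2^1*5^1*7^1*1163^1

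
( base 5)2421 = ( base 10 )361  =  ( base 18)121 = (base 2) 101101001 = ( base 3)111101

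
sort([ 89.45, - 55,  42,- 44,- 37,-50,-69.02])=[ - 69.02, - 55,-50, - 44, - 37,42,  89.45]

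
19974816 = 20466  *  976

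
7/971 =7/971 =0.01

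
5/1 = 5 = 5.00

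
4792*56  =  268352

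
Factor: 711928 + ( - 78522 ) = 2^1 * 316703^1=633406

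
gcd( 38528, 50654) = 86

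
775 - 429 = 346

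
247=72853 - 72606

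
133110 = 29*4590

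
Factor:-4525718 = -2^1*2262859^1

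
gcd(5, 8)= 1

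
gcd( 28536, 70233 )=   123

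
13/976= 13/976 = 0.01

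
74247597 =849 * 87453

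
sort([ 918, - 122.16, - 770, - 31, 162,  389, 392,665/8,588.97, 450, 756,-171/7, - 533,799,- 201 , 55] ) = [  -  770, - 533, - 201, - 122.16, - 31,-171/7, 55,665/8, 162,  389,392,450,588.97, 756,  799,918 ] 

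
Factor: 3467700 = 2^2 * 3^2*5^2*3853^1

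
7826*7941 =62146266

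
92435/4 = 92435/4 = 23108.75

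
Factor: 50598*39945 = 2021137110 = 2^1*3^4*5^1  *937^1*2663^1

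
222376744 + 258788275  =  481165019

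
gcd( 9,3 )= 3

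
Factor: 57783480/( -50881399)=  - 2^3*3^1 * 5^1*29^( - 1) *67^1 * 7187^1*1754531^(-1)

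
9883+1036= 10919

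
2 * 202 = 404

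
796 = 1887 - 1091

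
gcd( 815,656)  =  1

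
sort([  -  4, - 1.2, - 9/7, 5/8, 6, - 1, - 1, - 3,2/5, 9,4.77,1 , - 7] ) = [ - 7 , - 4,-3, -9/7, - 1.2, - 1, - 1,2/5,5/8, 1,4.77,6, 9] 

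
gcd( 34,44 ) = 2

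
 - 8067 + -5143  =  -13210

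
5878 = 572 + 5306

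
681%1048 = 681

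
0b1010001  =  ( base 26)33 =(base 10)81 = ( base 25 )36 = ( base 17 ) 4D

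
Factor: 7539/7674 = 2^ (-1) * 7^1 * 359^1*1279^ (-1) = 2513/2558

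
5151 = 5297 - 146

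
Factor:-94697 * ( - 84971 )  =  31^1*281^1 *337^1*2741^1 = 8046498787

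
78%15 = 3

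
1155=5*231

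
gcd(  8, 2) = 2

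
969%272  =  153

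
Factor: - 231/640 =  - 2^(-7)*3^1* 5^( - 1)*7^1 * 11^1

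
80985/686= 118+37/686 = 118.05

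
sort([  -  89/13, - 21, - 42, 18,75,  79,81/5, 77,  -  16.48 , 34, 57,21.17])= [ - 42, - 21, - 16.48, - 89/13,81/5,18, 21.17, 34,57,75,77,79]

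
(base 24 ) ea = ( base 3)110211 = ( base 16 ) 15a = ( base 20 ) H6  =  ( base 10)346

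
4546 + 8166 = 12712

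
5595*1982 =11089290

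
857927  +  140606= 998533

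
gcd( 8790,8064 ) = 6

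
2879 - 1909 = 970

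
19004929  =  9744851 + 9260078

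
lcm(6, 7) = 42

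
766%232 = 70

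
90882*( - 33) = -2999106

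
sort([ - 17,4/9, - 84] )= [ - 84,-17,4/9]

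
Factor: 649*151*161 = 15777839 = 7^1*11^1  *  23^1*59^1*151^1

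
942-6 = 936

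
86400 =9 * 9600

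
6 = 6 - 0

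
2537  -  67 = 2470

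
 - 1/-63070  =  1/63070  =  0.00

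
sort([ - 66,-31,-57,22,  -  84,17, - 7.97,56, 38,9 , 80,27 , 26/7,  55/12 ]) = [  -  84 , -66, - 57, - 31, - 7.97,  26/7,55/12,9,17,22,  27,38,  56 , 80] 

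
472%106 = 48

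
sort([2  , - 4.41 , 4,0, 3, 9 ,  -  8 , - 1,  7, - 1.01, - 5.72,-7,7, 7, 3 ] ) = [- 8, -7,-5.72, - 4.41, - 1.01,-1,  0,2 , 3 , 3,4,7,7, 7, 9]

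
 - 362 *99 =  - 35838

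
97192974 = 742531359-645338385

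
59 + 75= 134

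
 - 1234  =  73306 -74540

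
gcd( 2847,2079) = 3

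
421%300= 121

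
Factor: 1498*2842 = 4257316= 2^2* 7^3 * 29^1  *107^1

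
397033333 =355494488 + 41538845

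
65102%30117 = 4868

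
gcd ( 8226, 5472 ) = 18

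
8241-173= 8068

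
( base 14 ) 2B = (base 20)1j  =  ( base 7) 54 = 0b100111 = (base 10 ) 39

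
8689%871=850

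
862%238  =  148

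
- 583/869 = -1 + 26/79 = - 0.67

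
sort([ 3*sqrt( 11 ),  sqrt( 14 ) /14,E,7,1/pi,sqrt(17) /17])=[sqrt( 17) /17,  sqrt( 14)/14, 1/pi,E,  7, 3*sqrt( 11)]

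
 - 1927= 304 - 2231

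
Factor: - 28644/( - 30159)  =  9548/10053 = 2^2*3^(  -  2)*7^1 * 11^1  *31^1*1117^( - 1) 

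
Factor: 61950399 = 3^1*7^1*2950019^1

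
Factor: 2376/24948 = 2/21 = 2^1*3^( - 1 )*7^(  -  1 ) 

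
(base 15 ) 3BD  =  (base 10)853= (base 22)1GH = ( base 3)1011121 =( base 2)1101010101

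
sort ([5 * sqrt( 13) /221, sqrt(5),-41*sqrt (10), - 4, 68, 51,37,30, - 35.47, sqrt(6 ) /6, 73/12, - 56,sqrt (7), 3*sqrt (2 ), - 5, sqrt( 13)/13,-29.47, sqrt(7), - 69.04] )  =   [ - 41*sqrt( 10) , - 69.04,  -  56, - 35.47, - 29.47, - 5, - 4, 5 * sqrt( 13 )/221, sqrt( 13)/13,  sqrt(6) /6, sqrt(5), sqrt( 7),sqrt(7), 3*sqrt( 2 ), 73/12, 30, 37,51,68] 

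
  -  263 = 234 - 497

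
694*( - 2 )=-1388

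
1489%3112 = 1489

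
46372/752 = 11593/188=61.66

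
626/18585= 626/18585 = 0.03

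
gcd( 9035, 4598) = 1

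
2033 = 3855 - 1822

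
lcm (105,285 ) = 1995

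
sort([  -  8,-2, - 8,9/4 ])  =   [ - 8, - 8,  -  2, 9/4] 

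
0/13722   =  0 = 0.00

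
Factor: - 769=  - 769^1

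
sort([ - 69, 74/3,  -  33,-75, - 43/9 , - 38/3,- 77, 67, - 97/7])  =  [ - 77, - 75 , - 69,- 33,-97/7,- 38/3, - 43/9, 74/3, 67]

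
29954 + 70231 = 100185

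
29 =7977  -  7948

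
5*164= 820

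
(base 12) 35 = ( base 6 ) 105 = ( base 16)29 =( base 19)23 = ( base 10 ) 41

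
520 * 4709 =2448680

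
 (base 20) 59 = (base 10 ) 109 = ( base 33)3a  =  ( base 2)1101101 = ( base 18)61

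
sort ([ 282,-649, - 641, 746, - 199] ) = [-649 , - 641 ,- 199, 282,746 ]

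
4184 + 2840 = 7024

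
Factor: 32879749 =7^1 *4697107^1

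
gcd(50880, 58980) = 60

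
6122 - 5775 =347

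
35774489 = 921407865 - 885633376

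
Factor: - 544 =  - 2^5 * 17^1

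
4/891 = 4/891 = 0.00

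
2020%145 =135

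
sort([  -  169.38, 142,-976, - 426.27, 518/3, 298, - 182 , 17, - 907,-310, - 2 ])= [ -976,-907,  -  426.27, - 310, - 182,-169.38,-2, 17, 142, 518/3, 298]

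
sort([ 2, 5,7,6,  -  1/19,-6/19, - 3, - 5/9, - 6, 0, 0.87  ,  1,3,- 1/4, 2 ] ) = [-6 ,-3, - 5/9,-6/19, - 1/4,- 1/19,0,0.87,1, 2,2 , 3, 5, 6, 7]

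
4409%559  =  496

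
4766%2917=1849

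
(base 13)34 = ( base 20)23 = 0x2B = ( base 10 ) 43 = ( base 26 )1h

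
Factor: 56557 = 23^1*2459^1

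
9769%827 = 672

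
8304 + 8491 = 16795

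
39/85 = 39/85 = 0.46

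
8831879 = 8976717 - 144838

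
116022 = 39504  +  76518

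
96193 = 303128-206935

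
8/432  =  1/54 = 0.02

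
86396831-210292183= - 123895352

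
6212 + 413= 6625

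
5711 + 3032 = 8743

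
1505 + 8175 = 9680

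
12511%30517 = 12511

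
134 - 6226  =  -6092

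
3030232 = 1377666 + 1652566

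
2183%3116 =2183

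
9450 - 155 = 9295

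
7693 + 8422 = 16115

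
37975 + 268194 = 306169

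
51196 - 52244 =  - 1048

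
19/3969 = 19/3969 = 0.00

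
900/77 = 900/77 = 11.69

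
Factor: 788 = 2^2 * 197^1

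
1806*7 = 12642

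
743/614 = 1+129/614 = 1.21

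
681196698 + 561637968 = 1242834666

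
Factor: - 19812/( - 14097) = 52/37 = 2^2 * 13^1*37^(  -  1)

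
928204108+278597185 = 1206801293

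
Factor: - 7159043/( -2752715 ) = 5^( - 1 )*7^ ( - 1)*157^1*45599^1*78649^( - 1)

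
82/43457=82/43457 = 0.00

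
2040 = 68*30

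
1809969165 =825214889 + 984754276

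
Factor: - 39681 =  - 3^2*4409^1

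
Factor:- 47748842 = -2^1*23874421^1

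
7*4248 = 29736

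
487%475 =12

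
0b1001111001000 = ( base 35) 44o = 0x13c8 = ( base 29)60i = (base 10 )5064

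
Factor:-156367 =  - 271^1*577^1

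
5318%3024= 2294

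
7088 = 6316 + 772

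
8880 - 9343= - 463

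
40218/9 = 13406/3 = 4468.67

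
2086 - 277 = 1809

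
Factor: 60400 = 2^4*5^2*151^1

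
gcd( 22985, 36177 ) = 1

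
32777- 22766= 10011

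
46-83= -37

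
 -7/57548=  - 1 + 57541/57548 =-0.00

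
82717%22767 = 14416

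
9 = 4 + 5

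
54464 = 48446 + 6018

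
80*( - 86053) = - 6884240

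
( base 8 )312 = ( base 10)202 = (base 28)76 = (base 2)11001010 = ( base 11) 174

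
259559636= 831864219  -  572304583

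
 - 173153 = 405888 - 579041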